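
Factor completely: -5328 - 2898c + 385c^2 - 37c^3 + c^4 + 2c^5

(2c + 3)(c + 8)(c - 6)(c^2 - 3c + 37)

Testing divisors of the constant over divisors of the leading coefficient, c = 6 is a root, so (c - 6) divides it; the quotient is 2c^4 + 13c^3 + 41c^2 + 631c + 888.
Next, c = -8 is a root, so (c + 8) is a factor; dividing leaves 2c^3 - 3c^2 + 65c + 111.
Then c = -3/2 is a root, so (2c + 3) divides it; the quotient is c^2 - 3c + 37.
The quadratic c^2 - 3c + 37 has discriminant -139 < 0 and is irreducible over ℤ.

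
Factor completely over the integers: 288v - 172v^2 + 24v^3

4v(2v - 9)(3v - 8)

Pull out the common factor 4v, then factor the remaining trinomial.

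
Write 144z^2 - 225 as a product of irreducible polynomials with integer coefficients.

9(4z + 5)(4z - 5)

Every term has a factor of 9. Then 16z^2 - 25 = (4z)² − (5)².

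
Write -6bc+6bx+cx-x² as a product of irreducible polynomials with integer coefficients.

-(6b-x)(c-x)

Group: -6b(c-x) + x(c-x); both groups contain (c-x).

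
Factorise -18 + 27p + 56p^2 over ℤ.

(7p + 6)(8p - 3)

Need a pair with product 56·(-18) = -1008 and sum 27: that's 48 and -21.
Split the middle term: 56p^2 + 48p - 21p - 18 = 8p(7p + 6) - 3(7p + 6).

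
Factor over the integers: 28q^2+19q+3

Need a pair with product 28·3 = 84 and sum 19: that's 12 and 7.
Split the middle term: 28q^2+12q + 7q+3 = 4q(7q+3) + (7q+3).

(4q+1)(7q+3)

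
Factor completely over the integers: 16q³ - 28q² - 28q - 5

Among the possible rational roots, q = 5/2 is a root, so (2q - 5) is a factor; dividing leaves 8q² + 6q + 1.
The remaining quadratic factors as (2q + 1)(4q + 1).

(2q + 1)(2q - 5)(4q + 1)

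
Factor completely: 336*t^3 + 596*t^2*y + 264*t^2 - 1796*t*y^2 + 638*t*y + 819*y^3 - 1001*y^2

Group: 2*t*(168*t^2 - 290*t*y + 132*t + 117*y^2 - 143*y) + 7*y*(168*t^2 - 290*t*y + 132*t + 117*y^2 - 143*y); both groups contain (168*t^2 - 290*t*y + 132*t + 117*y^2 - 143*y), so (2*t + 7*y) is a factor with cofactor 168*t^2 - 290*t*y + 132*t + 117*y^2 - 143*y.
The cofactor groups again: 168*t^2 - 290*t*y + 132*t + 117*y^2 - 143*y = 14*t*(12*t - 13*y) + (-9*y + 11)*(12*t - 13*y); both groups contain (12*t - 13*y), giving (14*t - 9*y + 11)*(12*t - 13*y).

(12*t - 13*y)*(14*t - 9*y + 11)*(2*t + 7*y)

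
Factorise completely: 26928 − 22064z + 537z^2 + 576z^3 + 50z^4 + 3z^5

(3z − 4)(z + 9)(z − 4)(z^2 + 13z + 187)

By the rational root theorem, z = 4/3 is a root, so (3z − 4) is a factor; dividing leaves z^4 + 18z^3 + 216z^2 + 467z − 6732.
Continuing, z = 4 is a root, so (z − 4) is a factor; dividing leaves z^3 + 22z^2 + 304z + 1683.
Then z = −9 is a root, giving the factor (z + 9) and quotient z^2 + 13z + 187.
The quadratic z^2 + 13z + 187 has discriminant −579 < 0 and is irreducible over ℤ.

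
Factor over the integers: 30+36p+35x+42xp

(6p+5)(7x+6)

Group as (42xp+35x) + (36p+30) = 7x(6p+5) + 6(6p+5).
Both groups share the factor (6p+5).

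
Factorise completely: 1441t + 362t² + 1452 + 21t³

(3t + 11)(7t + 11)(t + 12)

By the rational root theorem, t = -11/3 is a root, giving the factor (3t + 11) and quotient 7t² + 95t + 132.
The remaining quadratic factors as (t + 12)(7t + 11).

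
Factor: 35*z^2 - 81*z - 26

(5*z - 13)*(7*z + 2)

Need a pair with product 35·(-26) = -910 and sum -81: that's 10 and -91.
Split the middle term: 35*z^2 + 10*z - 91*z - 26 = 5*z*(7*z + 2) - 13*(7*z + 2).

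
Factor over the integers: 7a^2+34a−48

(7a−8)(a+6)

Need a pair with product 7·(−48) = −336 and sum 34: that's −8 and 42.
Split the middle term: 7a^2−8a + 42a−48 = a(7a−8) + 6(7a−8).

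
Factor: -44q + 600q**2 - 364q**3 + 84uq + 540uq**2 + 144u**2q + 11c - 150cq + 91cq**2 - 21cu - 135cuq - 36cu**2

-(12u - 7q + 11)(3u + 13q - 1)(c - 4q)

Group: 12u(-3cu - 13cq + c + 12uq + 52q**2 - 4q) + (-7q + 11)(-3cu - 13cq + c + 12uq + 52q**2 - 4q); both groups contain (-3cu - 13cq + c + 12uq + 52q**2 - 4q), so (12u - 7q + 11) is a factor with cofactor -3cu - 13cq + c + 12uq + 52q**2 - 4q.
The cofactor groups again: -3cu - 13cq + c + 12uq + 52q**2 - 4q = -c(3u + 13q - 1) + 4q(3u + 13q - 1); both groups contain (3u + 13q - 1), giving -(c - 4q)(3u + 13q - 1).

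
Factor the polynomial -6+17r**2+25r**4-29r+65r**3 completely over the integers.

Testing divisors of the constant over divisors of the leading coefficient, r = -2 is a root, so (r+2) divides it; the quotient is 25r**3+15r**2-13r-3.
Next, r = -1/5 is a root, giving the factor (5r+1) and quotient 5r**2+2r-3.
The remaining quadratic factors as (5r-3)(r+1).

(5r+1)(5r-3)(r+1)(r+2)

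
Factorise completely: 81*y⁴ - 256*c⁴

(3*y - 4*c)*(3*y + 4*c)*(9*y² + 16*c²)

Write as (9*y²)² − (16*c²)², then factor 9*y² - 16*c² once more.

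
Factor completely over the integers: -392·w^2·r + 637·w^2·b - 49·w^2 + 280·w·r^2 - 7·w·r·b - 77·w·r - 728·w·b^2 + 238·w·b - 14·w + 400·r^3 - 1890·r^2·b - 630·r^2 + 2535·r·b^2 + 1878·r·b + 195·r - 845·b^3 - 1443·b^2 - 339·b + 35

Group: 8·r·(-49·w^2 + 35·w·r + 56·w·b - 14·w + 50·r^2 - 155·r·b - 85·r + 65·b^2 + 116·b + 35) + (-13·b + 1)·(-49·w^2 + 35·w·r + 56·w·b - 14·w + 50·r^2 - 155·r·b - 85·r + 65·b^2 + 116·b + 35); both groups contain (-49·w^2 + 35·w·r + 56·w·b - 14·w + 50·r^2 - 155·r·b - 85·r + 65·b^2 + 116·b + 35), so (8·r - 13·b + 1) is a factor with cofactor -49·w^2 + 35·w·r + 56·w·b - 14·w + 50·r^2 - 155·r·b - 85·r + 65·b^2 + 116·b + 35.
The cofactor groups again: -49·w^2 + 35·w·r + 56·w·b - 14·w + 50·r^2 - 155·r·b - 85·r + 65·b^2 + 116·b + 35 = -7·w·(7·w + 5·r - 13·b - 5) + (10·r - 5·b - 7)·(7·w + 5·r - 13·b - 5); both groups contain (7·w + 5·r - 13·b - 5), giving -(7·w - 10·r + 5·b + 7)·(7·w + 5·r - 13·b - 5).

-(7·w + 5·r - 13·b - 5)·(8·r - 13·b + 1)·(7·w - 10·r + 5·b + 7)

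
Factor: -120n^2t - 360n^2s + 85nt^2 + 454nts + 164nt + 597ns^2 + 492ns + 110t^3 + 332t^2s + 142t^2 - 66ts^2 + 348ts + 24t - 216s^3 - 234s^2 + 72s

Group: t(-120n^2 + 85nt + 199ns + 164n + 110t^2 + 2ts + 142t - 72s^2 - 78s + 24) + 3s(-120n^2 + 85nt + 199ns + 164n + 110t^2 + 2ts + 142t - 72s^2 - 78s + 24); both groups contain (-120n^2 + 85nt + 199ns + 164n + 110t^2 + 2ts + 142t - 72s^2 - 78s + 24), so (t + 3s) is a factor with cofactor -120n^2 + 85nt + 199ns + 164n + 110t^2 + 2ts + 142t - 72s^2 - 78s + 24.
The cofactor groups again: -120n^2 + 85nt + 199ns + 164n + 110t^2 + 2ts + 142t - 72s^2 - 78s + 24 = -15n(8n - 11t - 9s - 12) + (-10t + 8s - 2)(8n - 11t - 9s - 12); both groups contain (8n - 11t - 9s - 12), giving -(15n + 10t - 8s + 2)(8n - 11t - 9s - 12).

-(15n + 10t - 8s + 2)(t + 3s)(8n - 11t - 9s - 12)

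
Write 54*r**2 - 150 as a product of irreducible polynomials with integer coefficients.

6*(3*r + 5)*(3*r - 5)

Every term has a factor of 6. Then 9*r**2 - 25 = (3*r)² − (5)².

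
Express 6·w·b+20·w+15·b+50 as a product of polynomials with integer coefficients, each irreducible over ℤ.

(2·w+5)·(3·b+10)

Group as (6·w·b+20·w) + (15·b+50) = 2·w·(3·b+10) + 5·(3·b+10).
Both groups share the factor (3·b+10).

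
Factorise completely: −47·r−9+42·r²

Need a pair with product 42·(−9) = −378 and sum −47: that's −54 and 7.
Split the middle term: 42·r²−54·r + 7·r−9 = 6·r·(7·r−9) + (7·r−9).

(6·r+1)·(7·r−9)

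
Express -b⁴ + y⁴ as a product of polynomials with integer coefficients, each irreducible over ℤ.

Difference of squares twice: with A = y and B = b, A⁴ − B⁴ = (A² − B²)(A² + B²), and A² − B² factors again.

(y - b)(y + b)(y² + b²)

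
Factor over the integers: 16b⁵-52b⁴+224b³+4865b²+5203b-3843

Among the possible rational roots, b = 1/2 is a root, so (2b-1) divides it; the quotient is 8b⁴-22b³+101b²+2483b+3843.
Next, b = -9/2 is a root, so (2b+9) divides it; the quotient is 4b³-29b²+181b+427.
Then b = -7/4 is a root, so (4b+7) divides it; the quotient is b²-9b+61.
The quadratic b²-9b+61 has discriminant -163 < 0 and is irreducible over ℤ.

(2b+9)(2b-1)(4b+7)(b²-9b+61)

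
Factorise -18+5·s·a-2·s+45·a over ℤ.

(5·a-2)·(s+9)

Group as (5·s·a-2·s) + (45·a-18) = s·(5·a-2) + 9·(5·a-2).
Both groups share the factor (5·a-2).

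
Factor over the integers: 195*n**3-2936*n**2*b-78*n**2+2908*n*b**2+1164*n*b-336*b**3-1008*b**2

(13*n-12*b)*(n-14*b)*(15*n-2*b-6)

Group: n*(195*n**2-206*n*b-78*n+24*b**2+72*b) - 14*b*(195*n**2-206*n*b-78*n+24*b**2+72*b); both groups contain (195*n**2-206*n*b-78*n+24*b**2+72*b), so (n-14*b) is a factor with cofactor 195*n**2-206*n*b-78*n+24*b**2+72*b.
The cofactor groups again: 195*n**2-206*n*b-78*n+24*b**2+72*b = 13*n*(15*n-2*b-6) - 12*b*(15*n-2*b-6); both groups contain (15*n-2*b-6), giving (13*n-12*b)*(15*n-2*b-6).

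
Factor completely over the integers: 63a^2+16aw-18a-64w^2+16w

Group: 9a(7a+8w-2) - 8w(7a+8w-2); both groups contain (7a+8w-2).

(7a+8w-2)(9a-8w)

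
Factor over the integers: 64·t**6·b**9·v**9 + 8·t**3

8·t**3·(2·t·b**3·v**3 + 1)·(4·t**2·b**6·v**6 - 2·t·b**3·v**3 + 1)

Pull out the common factor 8·t**3, leaving 8·t**3·b**9·v**9 + 1.
Recognize a sum of cubes with the parts 1 and 2·t·b**3·v**3.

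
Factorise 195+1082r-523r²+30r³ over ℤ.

By the rational root theorem, r = 15 is a root, so (r-15) is a factor; dividing leaves 30r²-73r-13.
The remaining quadratic factors as (6r+1)(5r-13).

(5r-13)(6r+1)(r-15)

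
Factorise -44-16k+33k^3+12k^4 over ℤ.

Group as (12k^4-16k) + (33k^3-44) = 4k(3k^3-4) + 11(3k^3-4).
Both groups share the factor (3k^3-4).

(4k+11)(3k^3-4)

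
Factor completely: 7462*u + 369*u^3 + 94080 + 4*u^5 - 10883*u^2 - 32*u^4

(2*u + 5)*(2*u - 7)*(u - 14)*(u^2 + 7*u + 192)

Among the possible rational roots, u = 7/2 is a root, giving the factor (2*u - 7) and quotient 2*u^4 - 9*u^3 + 153*u^2 - 4906*u - 13440.
Next, u = -5/2 is a root, so (2*u + 5) is a factor; dividing leaves u^3 - 7*u^2 + 94*u - 2688.
Then u = 14 is a root, giving the factor (u - 14) and quotient u^2 + 7*u + 192.
The quadratic u^2 + 7*u + 192 has discriminant -719 < 0 and is irreducible over ℤ.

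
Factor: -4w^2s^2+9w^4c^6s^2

s^2w^2(3wc^3+2)(3wc^3-2)

Factor out w^2s^2 first: what remains is 9w^2c^6-4.
Recognize a difference of squares with the parts 3wc^3 and 2.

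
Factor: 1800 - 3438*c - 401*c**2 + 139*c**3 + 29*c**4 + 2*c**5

(2*c - 1)*(c + 6)*(c - 4)*(c**2 + 13*c + 75)

Testing divisors of the constant over divisors of the leading coefficient, c = 1/2 is a root, giving the factor (2*c - 1) and quotient c**4 + 15*c**3 + 77*c**2 - 162*c - 1800.
Next, c = -6 is a root, so (c + 6) divides it; the quotient is c**3 + 9*c**2 + 23*c - 300.
Next, c = 4 is a root, giving the factor (c - 4) and quotient c**2 + 13*c + 75.
The quadratic c**2 + 13*c + 75 has discriminant -131 < 0 and is irreducible over ℤ.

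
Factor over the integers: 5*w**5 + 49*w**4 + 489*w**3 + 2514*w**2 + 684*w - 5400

Among the possible rational roots, w = -6 is a root, giving the factor (w + 6) and quotient 5*w**4 + 19*w**3 + 375*w**2 + 264*w - 900.
Continuing, w = -2 is a root, giving the factor (w + 2) and quotient 5*w**3 + 9*w**2 + 357*w - 450.
Then w = 6/5 is a root, so (5*w - 6) is a factor; dividing leaves w**2 + 3*w + 75.
The quadratic w**2 + 3*w + 75 has discriminant -291 < 0 and is irreducible over ℤ.

(5*w - 6)*(w + 2)*(w + 6)*(w**2 + 3*w + 75)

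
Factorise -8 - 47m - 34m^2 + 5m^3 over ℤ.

Among the possible rational roots, m = 8 is a root, giving the factor (m - 8) and quotient 5m^2 + 6m + 1.
The remaining quadratic factors as (m + 1)(5m + 1).

(5m + 1)(m + 1)(m - 8)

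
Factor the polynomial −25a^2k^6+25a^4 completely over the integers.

Every term has a factor of 25a^2; factoring it out leaves a^2−k^6.
Recognize a difference of squares with the parts a and k^3.

25a^2(a+k^3)(a−k^3)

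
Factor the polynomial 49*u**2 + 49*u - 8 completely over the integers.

(7*u + 8)*(7*u - 1)

Need a pair with product 49·(-8) = -392 and sum 49: that's -7 and 56.
Split the middle term: 49*u**2 - 7*u + 56*u - 8 = 7*u*(7*u - 1) + 8*(7*u - 1).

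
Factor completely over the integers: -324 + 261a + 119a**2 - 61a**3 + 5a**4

(5a + 9)(a - 1)(a - 4)(a - 9)

Among the possible rational roots, a = 9 is a root, giving the factor (a - 9) and quotient 5a**3 - 16a**2 - 25a + 36.
Continuing, a = 1 is a root, giving the factor (a - 1) and quotient 5a**2 - 11a - 36.
The remaining quadratic factors as (a - 4)(5a + 9).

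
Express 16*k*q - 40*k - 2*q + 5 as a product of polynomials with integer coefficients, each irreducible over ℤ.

(2*q - 5)*(8*k - 1)

Group as (16*k*q - 40*k) + (-2*q + 5) = 8*k*(2*q - 5) - (2*q - 5).
Both groups share the factor (2*q - 5).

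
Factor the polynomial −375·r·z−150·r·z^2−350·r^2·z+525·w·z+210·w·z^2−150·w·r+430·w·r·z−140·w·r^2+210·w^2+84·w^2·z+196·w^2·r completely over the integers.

(7·w−5·r)·(14·r+6·z+15)·(2·w+5·z)

Group: 14·r·(14·w^2−10·w·r+35·w·z−25·r·z) + (6·z+15)·(14·w^2−10·w·r+35·w·z−25·r·z); both groups contain (14·w^2−10·w·r+35·w·z−25·r·z), so (14·r+6·z+15) is a factor with cofactor 14·w^2−10·w·r+35·w·z−25·r·z.
The cofactor groups again: 14·w^2−10·w·r+35·w·z−25·r·z = 2·w·(7·w−5·r) + 5·z·(7·w−5·r); both groups contain (7·w−5·r), giving (2·w+5·z)·(7·w−5·r).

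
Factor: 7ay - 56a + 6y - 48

(7a + 6)(y - 8)

Group as (7ay - 56a) + (6y - 48) = 7a(y - 8) + 6(y - 8).
Both groups share the factor (y - 8).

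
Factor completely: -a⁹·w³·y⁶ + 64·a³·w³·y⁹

Every term has a factor of a³·w³·y⁶; factoring it out leaves -a⁶ + 64·y³.
Recognize a difference of cubes with the parts 4·y and a².

-a³·w³·y⁶·(a² - 4·y)·(a⁴ + 4·a²·y + 16·y²)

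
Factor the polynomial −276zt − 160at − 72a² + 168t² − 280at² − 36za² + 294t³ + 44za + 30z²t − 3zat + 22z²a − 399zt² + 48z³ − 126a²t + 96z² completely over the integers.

Group: 8z(6z² − 4za + 9zt + 12z − 14at − 8a − 42t² − 24t) + (9a − 7t)(6z² − 4za + 9zt + 12z − 14at − 8a − 42t² − 24t); both groups contain (6z² − 4za + 9zt + 12z − 14at − 8a − 42t² − 24t), so (8z + 9a − 7t) is a factor with cofactor 6z² − 4za + 9zt + 12z − 14at − 8a − 42t² − 24t.
The cofactor groups again: 6z² − 4za + 9zt + 12z − 14at − 8a − 42t² − 24t = 3z(2z + 7t + 4) + (−2a − 6t)(2z + 7t + 4); both groups contain (2z + 7t + 4), giving (3z − 2a − 6t)(2z + 7t + 4).

(3z − 2a − 6t)(2z + 7t + 4)(8z + 9a − 7t)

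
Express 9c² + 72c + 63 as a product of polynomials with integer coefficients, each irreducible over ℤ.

9(c + 1)(c + 7)

Pull out the common factor 9, then factor the remaining trinomial.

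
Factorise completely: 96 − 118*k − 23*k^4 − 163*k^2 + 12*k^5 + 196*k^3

Testing divisors of the constant over divisors of the leading coefficient, k = 1 is a root, so (k − 1) divides it; the quotient is 12*k^4 − 11*k^3 + 185*k^2 + 22*k − 96.
Next, k = 2/3 is a root, so (3*k − 2) divides it; the quotient is 4*k^3 − k^2 + 61*k + 48.
Continuing, k = −3/4 is a root, so (4*k + 3) divides it; the quotient is k^2 − k + 16.
The quadratic k^2 − k + 16 has discriminant −63 < 0 and is irreducible over ℤ.

(3*k − 2)*(4*k + 3)*(k − 1)*(k^2 − k + 16)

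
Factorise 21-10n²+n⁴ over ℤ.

Substitute u = n² to get a quadratic in u, then factor.
n²-7 is irreducible over ℤ (7 is not a perfect square).
n²-3 is irreducible over ℤ (3 is not a perfect square).

(n²-3)(n²-7)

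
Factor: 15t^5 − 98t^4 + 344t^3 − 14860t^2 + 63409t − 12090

(3t − 13)(5t − 1)(t − 10)(t^2 + 8t + 93)

By the rational root theorem, t = 1/5 is a root, giving the factor (5t − 1) and quotient 3t^4 − 19t^3 + 65t^2 − 2959t + 12090.
Next, t = 13/3 is a root, giving the factor (3t − 13) and quotient t^3 − 2t^2 + 13t − 930.
Then t = 10 is a root, giving the factor (t − 10) and quotient t^2 + 8t + 93.
The quadratic t^2 + 8t + 93 has discriminant −308 < 0 and is irreducible over ℤ.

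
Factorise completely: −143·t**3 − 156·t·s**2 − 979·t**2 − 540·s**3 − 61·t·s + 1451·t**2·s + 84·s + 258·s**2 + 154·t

Group: t·(−143·t**2 + 21·t·s + 22·t + 54·s**2 + 12·s) + (−10·s + 7)·(−143·t**2 + 21·t·s + 22·t + 54·s**2 + 12·s); both groups contain (−143·t**2 + 21·t·s + 22·t + 54·s**2 + 12·s), so (t − 10·s + 7) is a factor with cofactor −143·t**2 + 21·t·s + 22·t + 54·s**2 + 12·s.
The cofactor groups again: −143·t**2 + 21·t·s + 22·t + 54·s**2 + 12·s = −13·t·(11·t + 6·s) + (9·s + 2)·(11·t + 6·s); both groups contain (11·t + 6·s), giving −(13·t − 9·s − 2)·(11·t + 6·s).

−(t − 10·s + 7)·(13·t − 9·s − 2)·(11·t + 6·s)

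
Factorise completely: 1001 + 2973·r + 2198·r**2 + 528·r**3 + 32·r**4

Testing divisors of the constant over divisors of the leading coefficient, r = -11 is a root, so (r + 11) is a factor; dividing leaves 32·r**3 + 176·r**2 + 262·r + 91.
Continuing, r = -7/4 is a root, so (4·r + 7) is a factor; dividing leaves 8·r**2 + 30·r + 13.
The remaining quadratic factors as (4·r + 13)(2·r + 1).

(2·r + 1)·(4·r + 13)·(4·r + 7)·(r + 11)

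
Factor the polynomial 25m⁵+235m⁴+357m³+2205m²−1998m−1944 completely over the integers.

Testing divisors of the constant over divisors of the leading coefficient, m = 6/5 is a root, giving the factor (5m−6) and quotient 5m⁴+53m³+135m²+603m+324.
Next, m = −9 is a root, so (m+9) divides it; the quotient is 5m³+8m²+63m+36.
Then m = −3/5 is a root, so (5m+3) is a factor; dividing leaves m²+m+12.
The quadratic m²+m+12 has discriminant −47 < 0 and is irreducible over ℤ.

(5m+3)(5m−6)(m+9)(m²+m+12)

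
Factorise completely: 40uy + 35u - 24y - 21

(5u - 3)(8y + 7)

Group as (40uy + 35u) + (-24y - 21) = 5u(8y + 7) - 3(8y + 7).
Both groups share the factor (8y + 7).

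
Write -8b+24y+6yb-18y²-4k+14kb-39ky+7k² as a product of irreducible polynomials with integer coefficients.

Group: 7k(k-6y+2b) + (3y-4)(k-6y+2b); both groups contain (k-6y+2b).

(k-6y+2b)(7k+3y-4)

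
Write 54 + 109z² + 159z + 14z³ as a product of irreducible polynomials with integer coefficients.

(2z + 1)(7z + 9)(z + 6)

Trying the rational-root candidates, z = -6 is a root, giving the factor (z + 6) and quotient 14z² + 25z + 9.
The remaining quadratic factors as (2z + 1)(7z + 9).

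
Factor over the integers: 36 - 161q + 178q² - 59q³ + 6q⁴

(2q - 9)(3q - 1)(q - 1)(q - 4)

Trying the rational-root candidates, q = 1/3 is a root, giving the factor (3q - 1) and quotient 2q³ - 19q² + 53q - 36.
Continuing, q = 1 is a root, so (q - 1) is a factor; dividing leaves 2q² - 17q + 36.
The remaining quadratic factors as (q - 4)(2q - 9).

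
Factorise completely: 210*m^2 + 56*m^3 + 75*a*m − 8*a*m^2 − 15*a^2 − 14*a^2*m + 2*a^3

Group: 2*a*(a^2 − 5*a*m − 14*m^2) + (−4*m − 15)*(a^2 − 5*a*m − 14*m^2); both groups contain (a^2 − 5*a*m − 14*m^2), so (2*a − 4*m − 15) is a factor with cofactor a^2 − 5*a*m − 14*m^2.
The cofactor groups again: a^2 − 5*a*m − 14*m^2 = a*(a − 7*m) + 2*m*(a − 7*m); both groups contain (a − 7*m), giving (a + 2*m)*(a − 7*m).

(2*a − 4*m − 15)*(a + 2*m)*(a − 7*m)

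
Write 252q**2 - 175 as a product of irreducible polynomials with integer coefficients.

7(6q + 5)(6q - 5)

Pull out the common factor 7; 36q**2 - 25 is a difference of squares.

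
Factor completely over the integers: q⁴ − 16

(q + 2)·(q − 2)·(q² + 4)

(q)⁴ − (2)⁴ = ((q)² − (2)²)((q)² + (2)²); the first factor splits again, the second (q² + 4) is irreducible.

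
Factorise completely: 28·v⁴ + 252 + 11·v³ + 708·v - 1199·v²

Testing divisors of the constant over divisors of the leading coefficient, v = -7 is a root, giving the factor (v + 7) and quotient 28·v³ - 185·v² + 96·v + 36.
Continuing, v = 6/7 is a root, so (7·v - 6) is a factor; dividing leaves 4·v² - 23·v - 6.
The remaining quadratic factors as (4·v + 1)(v - 6).

(4·v + 1)·(7·v - 6)·(v + 7)·(v - 6)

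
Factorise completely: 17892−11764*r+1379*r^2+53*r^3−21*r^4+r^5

(r+9)*(r−14)*(r−2)*(r^2−14*r+71)

Among the possible rational roots, r = −9 is a root, so (r+9) divides it; the quotient is r^4−30*r^3+323*r^2−1528*r+1988.
Continuing, r = 2 is a root, giving the factor (r−2) and quotient r^3−28*r^2+267*r−994.
Next, r = 14 is a root, giving the factor (r−14) and quotient r^2−14*r+71.
The quadratic r^2−14*r+71 has discriminant −88 < 0 and is irreducible over ℤ.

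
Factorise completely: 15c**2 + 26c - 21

(3c + 7)(5c - 3)

Need a pair with product 15·(-21) = -315 and sum 26: that's -9 and 35.
Split the middle term: 15c**2 - 9c + 35c - 21 = 3c(5c - 3) + 7(5c - 3).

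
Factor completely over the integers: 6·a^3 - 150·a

6·a·(a + 5)·(a - 5)

Pull out the common factor 6·a; a^2 - 25 is a difference of squares.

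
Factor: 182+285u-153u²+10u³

Trying the rational-root candidates, u = 14/5 is a root, so (5u-14) is a factor; dividing leaves 2u²-25u-13.
The remaining quadratic factors as (2u+1)(u-13).

(2u+1)(5u-14)(u-13)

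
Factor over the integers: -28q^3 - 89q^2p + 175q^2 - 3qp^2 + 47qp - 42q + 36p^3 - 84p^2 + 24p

-(7q - 4p)(4q + 3p - 1)(q + 3p - 6)

Group: 4q(-7q^2 - 17qp + 42q + 12p^2 - 24p) + (3p - 1)(-7q^2 - 17qp + 42q + 12p^2 - 24p); both groups contain (-7q^2 - 17qp + 42q + 12p^2 - 24p), so (4q + 3p - 1) is a factor with cofactor -7q^2 - 17qp + 42q + 12p^2 - 24p.
The cofactor groups again: -7q^2 - 17qp + 42q + 12p^2 - 24p = -7q(q + 3p - 6) + 4p(q + 3p - 6); both groups contain (q + 3p - 6), giving -(7q - 4p)(q + 3p - 6).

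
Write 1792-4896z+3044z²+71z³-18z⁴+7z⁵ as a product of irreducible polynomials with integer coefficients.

(7z-4)(z+7)(z-1)(z²-8z+64)

Among the possible rational roots, z = 1 is a root, so (z-1) divides it; the quotient is 7z⁴-11z³+60z²+3104z-1792.
Next, z = -7 is a root, so (z+7) is a factor; dividing leaves 7z³-60z²+480z-256.
Continuing, z = 4/7 is a root, so (7z-4) divides it; the quotient is z²-8z+64.
The quadratic z²-8z+64 has discriminant -192 < 0 and is irreducible over ℤ.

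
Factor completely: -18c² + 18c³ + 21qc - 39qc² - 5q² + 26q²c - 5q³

-(q - 3c)(5q - 6c)(q - c + 1)

Group: 5q(-q² + 4qc - q - 3c² + 3c) - 6c(-q² + 4qc - q - 3c² + 3c); both groups contain (-q² + 4qc - q - 3c² + 3c), so (5q - 6c) is a factor with cofactor -q² + 4qc - q - 3c² + 3c.
The cofactor groups again: -q² + 4qc - q - 3c² + 3c = -q(q - c + 1) + 3c(q - c + 1); both groups contain (q - c + 1), giving -(q - 3c)(q - c + 1).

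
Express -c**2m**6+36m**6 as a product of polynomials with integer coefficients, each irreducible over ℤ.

-m**6(c+6)(c-6)

Factor out m**6 first: what remains is -c**2+36.
Recognize a difference of squares with the parts 6 and c.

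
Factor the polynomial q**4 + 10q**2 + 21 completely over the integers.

Substitute u = q**2 to get a quadratic in u, then factor.
q**2 + 3 is irreducible over ℤ (always positive, so no real roots).
q**2 + 7 is irreducible over ℤ (always positive, so no real roots).

(q**2 + 3)(q**2 + 7)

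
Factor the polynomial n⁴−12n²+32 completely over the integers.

(n+2)(n−2)(n²−8)

Substitute u = n² to get a quadratic in u, then factor.
n²−4 is a difference of squares.
n²−8 is irreducible over ℤ (8 is not a perfect square).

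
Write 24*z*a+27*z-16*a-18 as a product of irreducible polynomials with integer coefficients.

(3*z-2)*(8*a+9)

Group as (24*z*a+27*z) + (-16*a-18) = 3*z*(8*a+9) - 2*(8*a+9).
Both groups share the factor (8*a+9).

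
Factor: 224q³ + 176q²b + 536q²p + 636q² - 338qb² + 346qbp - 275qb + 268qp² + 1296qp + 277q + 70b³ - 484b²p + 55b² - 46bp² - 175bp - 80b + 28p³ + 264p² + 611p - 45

Group: 8q(28q² + 29qb + 18qp + 83q - 35b² - 3bp - 10b + 2p² + 19p + 45) + (-2b + 14p - 1)(28q² + 29qb + 18qp + 83q - 35b² - 3bp - 10b + 2p² + 19p + 45); both groups contain (28q² + 29qb + 18qp + 83q - 35b² - 3bp - 10b + 2p² + 19p + 45), so (8q - 2b + 14p - 1) is a factor with cofactor 28q² + 29qb + 18qp + 83q - 35b² - 3bp - 10b + 2p² + 19p + 45.
The cofactor groups again: 28q² + 29qb + 18qp + 83q - 35b² - 3bp - 10b + 2p² + 19p + 45 = 7q(4q + 7b + 2p + 9) + (-5b + p + 5)(4q + 7b + 2p + 9); both groups contain (4q + 7b + 2p + 9), giving (7q - 5b + p + 5)(4q + 7b + 2p + 9).

(8q - 2b + 14p - 1)(7q - 5b + p + 5)(4q + 7b + 2p + 9)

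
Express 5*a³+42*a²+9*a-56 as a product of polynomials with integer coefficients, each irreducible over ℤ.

(5*a+7)*(a+8)*(a-1)

Among the possible rational roots, a = 1 is a root, so (a-1) divides it; the quotient is 5*a²+47*a+56.
The remaining quadratic factors as (a+8)(5*a+7).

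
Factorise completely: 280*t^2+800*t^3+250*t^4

10*t^2*(5*t+14)*(5*t+2)

Pull out the common factor 10*t^2, then factor the remaining trinomial.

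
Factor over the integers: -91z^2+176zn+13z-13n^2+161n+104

Group: -7z(13z-n+13) + (13n+8)(13z-n+13); both groups contain (13z-n+13).

-(7z-13n-8)(13z-n+13)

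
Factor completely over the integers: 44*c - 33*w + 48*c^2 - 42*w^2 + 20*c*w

(12*c + 14*w + 11)*(4*c - 3*w)

Group: 4*c*(12*c + 14*w + 11) - 3*w*(12*c + 14*w + 11); both groups contain (12*c + 14*w + 11).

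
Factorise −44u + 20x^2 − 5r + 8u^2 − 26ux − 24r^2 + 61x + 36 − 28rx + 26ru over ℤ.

Group: −8r(3r − 4u + 5x + 4) + (−2u + 4x + 9)(3r − 4u + 5x + 4); both groups contain (3r − 4u + 5x + 4).

−(3r − 4u + 5x + 4)(8r + 2u − 4x − 9)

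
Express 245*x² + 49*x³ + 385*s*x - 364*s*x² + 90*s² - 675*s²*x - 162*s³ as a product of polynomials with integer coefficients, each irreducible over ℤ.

-(2*s + 7*x)*(9*s + 7*x)*(9*s - x - 5)

Group: 2*s*(-81*s² - 54*s*x + 45*s + 7*x² + 35*x) + 7*x*(-81*s² - 54*s*x + 45*s + 7*x² + 35*x); both groups contain (-81*s² - 54*s*x + 45*s + 7*x² + 35*x), so (2*s + 7*x) is a factor with cofactor -81*s² - 54*s*x + 45*s + 7*x² + 35*x.
The cofactor groups again: -81*s² - 54*s*x + 45*s + 7*x² + 35*x = -9*s*(9*s + 7*x) + (x + 5)*(9*s + 7*x); both groups contain (9*s + 7*x), giving -(9*s - x - 5)*(9*s + 7*x).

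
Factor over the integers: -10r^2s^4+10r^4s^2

10r^2s^2(r+s)(r-s)

Factor out 10r^2s^2, leaving r^2-s^2, which is a difference of two squares.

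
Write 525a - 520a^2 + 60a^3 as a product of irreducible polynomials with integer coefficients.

5a(2a - 15)(6a - 7)

Pull out the common factor 5a, then factor the remaining trinomial.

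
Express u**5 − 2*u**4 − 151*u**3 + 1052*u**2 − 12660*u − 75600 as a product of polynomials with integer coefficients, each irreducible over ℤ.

(u + 15)*(u + 4)*(u − 14)*(u**2 − 7*u + 90)

Trying the rational-root candidates, u = 14 is a root, giving the factor (u − 14) and quotient u**4 + 12*u**3 + 17*u**2 + 1290*u + 5400.
Next, u = −15 is a root, so (u + 15) is a factor; dividing leaves u**3 − 3*u**2 + 62*u + 360.
Next, u = −4 is a root, giving the factor (u + 4) and quotient u**2 − 7*u + 90.
The quadratic u**2 − 7*u + 90 has discriminant −311 < 0 and is irreducible over ℤ.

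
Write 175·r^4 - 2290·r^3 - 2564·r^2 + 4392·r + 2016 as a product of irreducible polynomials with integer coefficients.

(5·r + 2)·(5·r - 6)·(7·r + 12)·(r - 14)

Trying the rational-root candidates, r = 6/5 is a root, giving the factor (5·r - 6) and quotient 35·r^3 - 416·r^2 - 1012·r - 336.
Continuing, r = -12/7 is a root, giving the factor (7·r + 12) and quotient 5·r^2 - 68·r - 28.
The remaining quadratic factors as (5·r + 2)(r - 14).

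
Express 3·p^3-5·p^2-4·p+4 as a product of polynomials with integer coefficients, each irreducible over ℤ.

Among the possible rational roots, p = -1 is a root, giving the factor (p+1) and quotient 3·p^2-8·p+4.
The remaining quadratic factors as (3·p-2)(p-2).

(3·p-2)·(p+1)·(p-2)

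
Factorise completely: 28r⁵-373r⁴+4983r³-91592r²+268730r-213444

(4r-7)(7r-11)(r-14)(r²+4r+198)

Among the possible rational roots, r = 14 is a root, so (r-14) divides it; the quotient is 28r⁴+19r³+5249r²-18106r+15246.
Next, r = 7/4 is a root, so (4r-7) divides it; the quotient is 7r³+17r²+1342r-2178.
Then r = 11/7 is a root, giving the factor (7r-11) and quotient r²+4r+198.
The quadratic r²+4r+198 has discriminant -776 < 0 and is irreducible over ℤ.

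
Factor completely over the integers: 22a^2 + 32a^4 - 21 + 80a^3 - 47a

(2a + 1)(4a + 7)(4a - 3)(a + 1)

Among the possible rational roots, a = -1 is a root, so (a + 1) divides it; the quotient is 32a^3 + 48a^2 - 26a - 21.
Continuing, a = 3/4 is a root, so (4a - 3) is a factor; dividing leaves 8a^2 + 18a + 7.
The remaining quadratic factors as (4a + 7)(2a + 1).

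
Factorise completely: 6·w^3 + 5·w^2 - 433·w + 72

(6·w - 1)·(w + 9)·(w - 8)

Trying the rational-root candidates, w = 1/6 is a root, so (6·w - 1) is a factor; dividing leaves w^2 + w - 72.
The remaining quadratic factors as (w - 8)(w + 9).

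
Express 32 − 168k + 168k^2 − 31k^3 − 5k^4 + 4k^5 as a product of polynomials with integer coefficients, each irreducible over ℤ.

Trying the rational-root candidates, k = 1 is a root, giving the factor (k − 1) and quotient 4k^4 − k^3 − 32k^2 + 136k − 32.
Continuing, k = −4 is a root, so (k + 4) divides it; the quotient is 4k^3 − 17k^2 + 36k − 8.
Next, k = 1/4 is a root, so (4k − 1) is a factor; dividing leaves k^2 − 4k + 8.
The quadratic k^2 − 4k + 8 has discriminant −16 < 0 and is irreducible over ℤ.

(4k − 1)(k + 4)(k − 1)(k^2 − 4k + 8)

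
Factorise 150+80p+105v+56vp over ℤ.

Group as (56vp+105v) + (80p+150) = 7v(8p+15) + 10(8p+15).
Both groups share the factor (8p+15).

(7v+10)(8p+15)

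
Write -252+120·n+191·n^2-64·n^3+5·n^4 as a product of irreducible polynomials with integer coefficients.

(5·n+6)·(n-1)·(n-6)·(n-7)

Among the possible rational roots, n = 1 is a root, giving the factor (n-1) and quotient 5·n^3-59·n^2+132·n+252.
Continuing, n = -6/5 is a root, so (5·n+6) divides it; the quotient is n^2-13·n+42.
The remaining quadratic factors as (n-6)(n-7).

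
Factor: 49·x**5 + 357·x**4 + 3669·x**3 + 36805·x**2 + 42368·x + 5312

(7·x + 1)·(7·x + 8)·(x + 8)·(x**2 − 2·x + 83)

Trying the rational-root candidates, x = −8 is a root, giving the factor (x + 8) and quotient 49·x**4 − 35·x**3 + 3949·x**2 + 5213·x + 664.
Next, x = −8/7 is a root, giving the factor (7·x + 8) and quotient 7·x**3 − 13·x**2 + 579·x + 83.
Next, x = −1/7 is a root, giving the factor (7·x + 1) and quotient x**2 − 2·x + 83.
The quadratic x**2 − 2·x + 83 has discriminant −328 < 0 and is irreducible over ℤ.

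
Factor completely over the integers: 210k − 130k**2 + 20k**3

10k(2k − 7)(k − 3)

Pull out the common factor 10k, then factor the remaining trinomial.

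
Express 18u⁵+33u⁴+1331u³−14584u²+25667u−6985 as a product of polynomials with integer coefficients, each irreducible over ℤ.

By the rational root theorem, u = 1/3 is a root, giving the factor (3u−1) and quotient 6u⁴+13u³+448u²−4712u+6985.
Next, u = 5 is a root, giving the factor (u−5) and quotient 6u³+43u²+663u−1397.
Next, u = 11/6 is a root, so (6u−11) is a factor; dividing leaves u²+9u+127.
The quadratic u²+9u+127 has discriminant −427 < 0 and is irreducible over ℤ.

(3u−1)(6u−11)(u−5)(u²+9u+127)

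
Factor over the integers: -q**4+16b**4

(2b+q)(2b-q)(4b**2+q**2)

Difference of squares twice: with A = 2b and B = q, A⁴ − B⁴ = (A² − B²)(A² + B²), and A² − B² factors again.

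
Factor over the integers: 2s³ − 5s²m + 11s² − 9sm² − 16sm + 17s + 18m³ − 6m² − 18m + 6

(2s − 3m + 1)(s − 3m + 3)(s + 2m + 2)

Group: s(2s² − 9sm + 7s + 9m² − 12m + 3) + (2m + 2)(2s² − 9sm + 7s + 9m² − 12m + 3); both groups contain (2s² − 9sm + 7s + 9m² − 12m + 3), so (s + 2m + 2) is a factor with cofactor 2s² − 9sm + 7s + 9m² − 12m + 3.
The cofactor groups again: 2s² − 9sm + 7s + 9m² − 12m + 3 = 2s(s − 3m + 3) + (−3m + 1)(s − 3m + 3); both groups contain (s − 3m + 3), giving (2s − 3m + 1)(s − 3m + 3).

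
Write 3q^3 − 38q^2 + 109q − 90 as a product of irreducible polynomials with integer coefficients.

By the rational root theorem, q = 9 is a root, so (q − 9) divides it; the quotient is 3q^2 − 11q + 10.
The remaining quadratic factors as (3q − 5)(q − 2).

(3q − 5)(q − 2)(q − 9)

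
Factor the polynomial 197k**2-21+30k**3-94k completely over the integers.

Trying the rational-root candidates, k = 3/5 is a root, giving the factor (5k-3) and quotient 6k**2+43k+7.
The remaining quadratic factors as (6k+1)(k+7).

(5k-3)(6k+1)(k+7)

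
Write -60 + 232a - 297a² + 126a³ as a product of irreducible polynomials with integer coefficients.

(3a - 2)(6a - 5)(7a - 6)

Trying the rational-root candidates, a = 2/3 is a root, so (3a - 2) is a factor; dividing leaves 42a² - 71a + 30.
The remaining quadratic factors as (7a - 6)(6a - 5).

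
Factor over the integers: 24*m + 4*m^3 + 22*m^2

Pull out the common factor 2*m, then factor the remaining trinomial.

2*m*(2*m + 3)*(m + 4)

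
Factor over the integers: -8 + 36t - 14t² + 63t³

(9t - 2)(7t² + 4)

Group as (63t³ + 36t) + (-14t² - 8) = 9t(7t² + 4) - 2(7t² + 4).
Both groups share the factor (7t² + 4).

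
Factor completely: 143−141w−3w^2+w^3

(w+11)(w−1)(w−13)

By the rational root theorem, w = 13 is a root, so (w−13) divides it; the quotient is w^2+10w−11.
The remaining quadratic factors as (w−1)(w+11).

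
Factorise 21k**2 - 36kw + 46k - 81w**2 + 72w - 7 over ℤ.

(3k - 9w + 7)(7k + 9w - 1)

Group: 3k(7k + 9w - 1) + (-9w + 7)(7k + 9w - 1); both groups contain (7k + 9w - 1).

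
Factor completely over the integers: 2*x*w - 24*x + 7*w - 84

Group as (2*x*w - 24*x) + (7*w - 84) = 2*x*(w - 12) + 7*(w - 12).
Both groups share the factor (w - 12).

(2*x + 7)*(w - 12)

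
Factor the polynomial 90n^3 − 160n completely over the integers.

Every term has a factor of 10n. Then 9n^2 − 16 = (3n)² − (4)².

10n(3n + 4)(3n − 4)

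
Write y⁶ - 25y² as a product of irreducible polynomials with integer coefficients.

y²(y² + 5)(y² - 5)

Pull out the common factor y², leaving y⁴ - 25.
Recognize a difference of squares with the parts y² and 5.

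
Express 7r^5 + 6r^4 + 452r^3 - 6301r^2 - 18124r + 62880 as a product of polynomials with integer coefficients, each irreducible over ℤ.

Among the possible rational roots, r = 8 is a root, giving the factor (r - 8) and quotient 7r^4 + 62r^3 + 948r^2 + 1283r - 7860.
Next, r = 15/7 is a root, so (7r - 15) divides it; the quotient is r^3 + 11r^2 + 159r + 524.
Then r = -4 is a root, giving the factor (r + 4) and quotient r^2 + 7r + 131.
The quadratic r^2 + 7r + 131 has discriminant -475 < 0 and is irreducible over ℤ.

(7r - 15)(r + 4)(r - 8)(r^2 + 7r + 131)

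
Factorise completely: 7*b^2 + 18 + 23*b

(7*b + 9)*(b + 2)

Need a pair with product 7·18 = 126 and sum 23: that's 9 and 14.
Split the middle term: 7*b^2 + 9*b + 14*b + 18 = b*(7*b + 9) + 2*(7*b + 9).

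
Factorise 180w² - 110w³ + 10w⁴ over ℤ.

Pull out the common factor 10w², then factor the remaining trinomial.

10w²(w - 2)(w - 9)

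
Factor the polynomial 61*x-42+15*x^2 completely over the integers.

(3*x+14)*(5*x-3)

Need a pair with product 15·(-42) = -630 and sum 61: that's 70 and -9.
Split the middle term: 15*x^2+70*x - 9*x-42 = 5*x*(3*x+14) - 3*(3*x+14).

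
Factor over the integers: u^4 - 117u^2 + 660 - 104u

By the rational root theorem, u = 2 is a root, giving the factor (u - 2) and quotient u^3 + 2u^2 - 113u - 330.
Then u = -10 is a root, so (u + 10) is a factor; dividing leaves u^2 - 8u - 33.
The remaining quadratic factors as (u + 3)(u - 11).

(u + 10)(u + 3)(u - 11)(u - 2)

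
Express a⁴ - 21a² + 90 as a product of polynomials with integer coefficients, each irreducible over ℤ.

(a² - 15)(a² - 6)

Substitute u = a² to get a quadratic in u, then factor.
a² - 6 is irreducible over ℤ (6 is not a perfect square).
a² - 15 is irreducible over ℤ (15 is not a perfect square).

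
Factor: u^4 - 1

Difference of squares twice: with A = u and B = 1, A⁴ − B⁴ = (A² − B²)(A² + B²), and A² − B² factors again.

(u + 1)(u - 1)(u^2 + 1)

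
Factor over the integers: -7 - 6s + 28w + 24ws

(4w - 1)(6s + 7)

Group as (24ws + 28w) + (-6s - 7) = 4w(6s + 7) - (6s + 7).
Both groups share the factor (6s + 7).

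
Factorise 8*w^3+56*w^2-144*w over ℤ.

8*w*(w+9)*(w-2)

Pull out the common factor 8*w, then factor the remaining trinomial.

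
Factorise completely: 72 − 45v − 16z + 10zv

Group as (10zv − 16z) + (−45v + 72) = 2z(5v − 8) − 9(5v − 8).
Both groups share the factor (5v − 8).

(2z − 9)(5v − 8)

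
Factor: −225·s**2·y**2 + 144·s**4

9·s**2·(4·s + 5·y)·(4·s − 5·y)

Every term has a factor of 9·s**2. Then 16·s**2 − 25·y**2 = (4·s)² − (5·y)².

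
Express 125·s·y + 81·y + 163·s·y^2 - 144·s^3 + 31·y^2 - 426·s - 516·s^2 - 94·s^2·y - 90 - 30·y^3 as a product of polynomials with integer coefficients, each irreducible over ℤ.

Group: 8·s·(-18·s^2 - 23·s·y - 51·s + 6·y^2 + y - 15) + (-5·y + 6)·(-18·s^2 - 23·s·y - 51·s + 6·y^2 + y - 15); both groups contain (-18·s^2 - 23·s·y - 51·s + 6·y^2 + y - 15), so (8·s - 5·y + 6) is a factor with cofactor -18·s^2 - 23·s·y - 51·s + 6·y^2 + y - 15.
The cofactor groups again: -18·s^2 - 23·s·y - 51·s + 6·y^2 + y - 15 = -2·s·(9·s - 2·y + 3) + (-3·y - 5)·(9·s - 2·y + 3); both groups contain (9·s - 2·y + 3), giving -(2·s + 3·y + 5)·(9·s - 2·y + 3).

-(2·s + 3·y + 5)·(8·s - 5·y + 6)·(9·s - 2·y + 3)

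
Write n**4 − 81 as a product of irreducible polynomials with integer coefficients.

(n + 3)(n − 3)(n**2 + 9)

Substitute u = n**2 to get a quadratic in u, then factor.
n**2 + 9 is irreducible over ℤ (sum of squares).
n**2 − 9 is a difference of squares.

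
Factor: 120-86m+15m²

Need a pair with product 15·120 = 1800 and sum -86: that's -36 and -50.
Split the middle term: 15m²-36m - 50m+120 = 3m(5m-12) - 10(5m-12).

(3m-10)(5m-12)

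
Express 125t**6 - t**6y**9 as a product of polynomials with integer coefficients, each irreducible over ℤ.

Pull out the common factor t**6, leaving -y**9 + 125.
Recognize a difference of cubes with the parts 5 and y**3.

-t**6(y**3 - 5)(y**6 + 5y**3 + 25)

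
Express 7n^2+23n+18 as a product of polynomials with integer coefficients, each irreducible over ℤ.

Need a pair with product 7·18 = 126 and sum 23: that's 9 and 14.
Split the middle term: 7n^2+9n + 14n+18 = n(7n+9) + 2(7n+9).

(7n+9)(n+2)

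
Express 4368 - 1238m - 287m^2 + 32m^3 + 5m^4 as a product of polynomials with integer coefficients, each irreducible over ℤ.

(5m - 13)(m + 7)(m + 8)(m - 6)

Among the possible rational roots, m = 13/5 is a root, so (5m - 13) divides it; the quotient is m^3 + 9m^2 - 34m - 336.
Continuing, m = -7 is a root, giving the factor (m + 7) and quotient m^2 + 2m - 48.
The remaining quadratic factors as (m + 8)(m - 6).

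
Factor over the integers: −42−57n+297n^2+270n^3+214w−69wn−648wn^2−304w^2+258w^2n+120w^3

(3w−3n−1)(10w−6n−7)(4w+15n−6)

Group: 3w(40w^2+126wn−88w−90n^2−69n+42) + (−3n−1)(40w^2+126wn−88w−90n^2−69n+42); both groups contain (40w^2+126wn−88w−90n^2−69n+42), so (3w−3n−1) is a factor with cofactor 40w^2+126wn−88w−90n^2−69n+42.
The cofactor groups again: 40w^2+126wn−88w−90n^2−69n+42 = 10w(4w+15n−6) + (−6n−7)(4w+15n−6); both groups contain (4w+15n−6), giving (10w−6n−7)(4w+15n−6).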